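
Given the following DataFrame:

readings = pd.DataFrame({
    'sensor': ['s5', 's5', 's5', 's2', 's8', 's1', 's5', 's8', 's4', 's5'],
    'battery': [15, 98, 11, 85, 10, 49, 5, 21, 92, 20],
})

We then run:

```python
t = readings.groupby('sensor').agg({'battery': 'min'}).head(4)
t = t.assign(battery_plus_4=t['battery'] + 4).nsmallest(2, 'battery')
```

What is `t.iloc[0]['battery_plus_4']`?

9

group by sensor, min of battery:
        battery
sensor         
s1           49
s2           85
s4           92
s5            5
s8           10
take first 4 rows:
        battery
sensor         
s1           49
s2           85
s4           92
s5            5
add column battery_plus_4 = t['battery'] + 4:
        battery  battery_plus_4
sensor                         
s1           49              53
s2           85              89
s4           92              96
s5            5               9
take 2 rows with smallest battery:
        battery  battery_plus_4
sensor                         
s5            5               9
s1           49              53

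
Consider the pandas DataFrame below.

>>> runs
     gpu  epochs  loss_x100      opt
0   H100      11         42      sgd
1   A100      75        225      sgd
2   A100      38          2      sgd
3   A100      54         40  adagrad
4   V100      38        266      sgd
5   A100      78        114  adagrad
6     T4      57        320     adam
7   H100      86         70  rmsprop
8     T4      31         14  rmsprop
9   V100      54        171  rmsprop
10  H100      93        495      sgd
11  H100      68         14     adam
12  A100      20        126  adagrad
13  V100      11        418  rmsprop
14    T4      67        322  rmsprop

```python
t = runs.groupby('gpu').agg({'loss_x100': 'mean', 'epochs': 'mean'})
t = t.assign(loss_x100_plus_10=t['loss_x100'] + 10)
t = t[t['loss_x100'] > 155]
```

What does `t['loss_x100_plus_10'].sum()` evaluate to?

group by gpu: mean(loss_x100), mean(epochs):
       loss_x100     epochs
gpu                        
A100  101.400000  53.000000
H100  155.250000  64.500000
T4    218.666667  51.666667
V100  285.000000  34.333333
add column loss_x100_plus_10 = t['loss_x100'] + 10:
       loss_x100     epochs  loss_x100_plus_10
gpu                                           
A100  101.400000  53.000000         111.400000
H100  155.250000  64.500000         165.250000
T4    218.666667  51.666667         228.666667
V100  285.000000  34.333333         295.000000
filter rows where loss_x100 > 155:
       loss_x100     epochs  loss_x100_plus_10
gpu                                           
H100  155.250000  64.500000         165.250000
T4    218.666667  51.666667         228.666667
V100  285.000000  34.333333         295.000000
The sum of column 'loss_x100_plus_10' is 688.916666667.

688.916666667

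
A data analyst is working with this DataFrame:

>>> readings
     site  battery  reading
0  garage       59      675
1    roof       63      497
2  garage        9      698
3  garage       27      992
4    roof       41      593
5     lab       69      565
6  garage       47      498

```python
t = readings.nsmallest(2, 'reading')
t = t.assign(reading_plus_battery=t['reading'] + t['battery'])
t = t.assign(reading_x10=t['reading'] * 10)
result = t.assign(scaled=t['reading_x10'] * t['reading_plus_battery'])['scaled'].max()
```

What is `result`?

2783200

take 2 rows with smallest reading:
     site  battery  reading
1    roof       63      497
6  garage       47      498
add column reading_plus_battery = t['reading'] + t['battery']:
     site  battery  reading  reading_plus_battery
1    roof       63      497                   560
6  garage       47      498                   545
add column reading_x10 = t['reading'] * 10:
     site  battery  reading  reading_plus_battery  reading_x10
1    roof       63      497                   560         4970
6  garage       47      498                   545         4980
add column scaled = t['reading_x10'] * t['reading_plus_battery']:
     site  battery  reading  reading_plus_battery  reading_x10   scaled
1    roof       63      497                   560         4970  2783200
6  garage       47      498                   545         4980  2714100
Reading off the max of column 'scaled', we get 2783200.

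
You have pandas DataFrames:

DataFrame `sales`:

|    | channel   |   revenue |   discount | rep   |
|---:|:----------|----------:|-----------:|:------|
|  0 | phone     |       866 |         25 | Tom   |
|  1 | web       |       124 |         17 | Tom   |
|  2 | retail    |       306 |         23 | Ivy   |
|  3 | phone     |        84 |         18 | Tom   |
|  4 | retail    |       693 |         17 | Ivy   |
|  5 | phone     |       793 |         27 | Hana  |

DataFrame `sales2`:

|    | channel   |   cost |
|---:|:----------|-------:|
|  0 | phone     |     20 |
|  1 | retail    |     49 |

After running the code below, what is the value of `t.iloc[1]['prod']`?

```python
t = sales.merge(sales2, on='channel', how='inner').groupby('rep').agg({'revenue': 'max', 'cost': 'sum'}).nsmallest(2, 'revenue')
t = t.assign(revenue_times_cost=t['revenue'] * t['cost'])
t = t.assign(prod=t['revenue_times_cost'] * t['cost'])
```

317200

merge on 'channel' (how='inner') → 5 rows:
  channel  revenue  discount   rep  cost
0   phone      866        25   Tom    20
1  retail      306        23   Ivy    49
2   phone       84        18   Tom    20
3  retail      693        17   Ivy    49
4   phone      793        27  Hana    20
group by rep: max(revenue), sum(cost):
      revenue  cost
rep                
Hana      793    20
Ivy       693    98
Tom       866    40
take 2 rows with smallest revenue:
      revenue  cost
rep                
Ivy       693    98
Hana      793    20
add column revenue_times_cost = t['revenue'] * t['cost']:
      revenue  cost  revenue_times_cost
rep                                    
Ivy       693    98               67914
Hana      793    20               15860
add column prod = t['revenue_times_cost'] * t['cost']:
      revenue  cost  revenue_times_cost     prod
rep                                             
Ivy       693    98               67914  6655572
Hana      793    20               15860   317200
Reading off the value at position 1, column 'prod', we get 317200.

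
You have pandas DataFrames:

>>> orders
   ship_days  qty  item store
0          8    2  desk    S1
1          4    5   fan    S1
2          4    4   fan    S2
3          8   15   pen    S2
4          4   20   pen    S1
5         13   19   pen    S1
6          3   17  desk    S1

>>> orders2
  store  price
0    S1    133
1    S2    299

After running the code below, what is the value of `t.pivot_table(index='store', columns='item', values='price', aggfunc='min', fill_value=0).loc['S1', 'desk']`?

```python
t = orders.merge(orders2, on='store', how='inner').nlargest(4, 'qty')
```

merge on 'store' (how='inner') → 7 rows:
   ship_days  qty  item store  price
0          8    2  desk    S1    133
1          4    5   fan    S1    133
2          4    4   fan    S2    299
3          8   15   pen    S2    299
4          4   20   pen    S1    133
5         13   19   pen    S1    133
6          3   17  desk    S1    133
take 4 rows with largest qty:
   ship_days  qty  item store  price
4          4   20   pen    S1    133
5         13   19   pen    S1    133
6          3   17  desk    S1    133
3          8   15   pen    S2    299
pivot: rows=store, cols=item, min(price):
item   desk  pen
store           
S1      133  133
S2        0  299
Taking the value at row 'S1', column 'desk' gives 133.

133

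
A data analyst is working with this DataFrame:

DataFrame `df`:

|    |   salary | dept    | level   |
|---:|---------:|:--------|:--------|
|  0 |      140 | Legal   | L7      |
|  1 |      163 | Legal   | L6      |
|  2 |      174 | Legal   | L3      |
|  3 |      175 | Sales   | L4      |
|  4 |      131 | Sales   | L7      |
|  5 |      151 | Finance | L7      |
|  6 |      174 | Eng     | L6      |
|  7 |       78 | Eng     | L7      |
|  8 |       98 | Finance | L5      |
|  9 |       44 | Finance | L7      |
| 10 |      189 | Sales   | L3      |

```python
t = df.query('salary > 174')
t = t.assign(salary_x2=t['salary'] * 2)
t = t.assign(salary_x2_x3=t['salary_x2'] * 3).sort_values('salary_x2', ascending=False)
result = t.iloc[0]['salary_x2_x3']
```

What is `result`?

1134

filter rows where salary > 174:
    salary   dept level
3      175  Sales    L4
10     189  Sales    L3
add column salary_x2 = t['salary'] * 2:
    salary   dept level  salary_x2
3      175  Sales    L4        350
10     189  Sales    L3        378
add column salary_x2_x3 = t['salary_x2'] * 3:
    salary   dept level  salary_x2  salary_x2_x3
3      175  Sales    L4        350          1050
10     189  Sales    L3        378          1134
sort by salary_x2 descending:
    salary   dept level  salary_x2  salary_x2_x3
10     189  Sales    L3        378          1134
3      175  Sales    L4        350          1050
value at position 0, column 'salary_x2_x3' → 1134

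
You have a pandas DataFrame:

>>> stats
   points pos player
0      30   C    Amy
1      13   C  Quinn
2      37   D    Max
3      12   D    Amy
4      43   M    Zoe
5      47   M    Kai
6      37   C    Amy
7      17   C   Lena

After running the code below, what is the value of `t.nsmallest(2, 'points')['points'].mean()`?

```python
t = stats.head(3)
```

take first 3 rows:
   points pos player
0      30   C    Amy
1      13   C  Quinn
2      37   D    Max
take 2 rows with smallest points:
   points pos player
1      13   C  Quinn
0      30   C    Amy

21.5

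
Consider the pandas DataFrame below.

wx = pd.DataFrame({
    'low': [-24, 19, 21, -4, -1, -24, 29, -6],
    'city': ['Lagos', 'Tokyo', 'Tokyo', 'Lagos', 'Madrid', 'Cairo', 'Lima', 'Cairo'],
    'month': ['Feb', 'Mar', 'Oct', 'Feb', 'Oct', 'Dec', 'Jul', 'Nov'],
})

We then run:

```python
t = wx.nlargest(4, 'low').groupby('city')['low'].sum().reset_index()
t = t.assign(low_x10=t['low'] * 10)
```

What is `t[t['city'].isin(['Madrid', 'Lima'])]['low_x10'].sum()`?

280

take 4 rows with largest low:
   low    city month
6   29    Lima   Jul
2   21   Tokyo   Oct
1   19   Tokyo   Mar
4   -1  Madrid   Oct
group by city, sum of low:
city
Lima      29
Madrid    -1
Tokyo     40
Name: low, dtype: int64
reset_index():
     city  low
0    Lima   29
1  Madrid   -1
2   Tokyo   40
add column low_x10 = t['low'] * 10:
     city  low  low_x10
0    Lima   29      290
1  Madrid   -1      -10
2   Tokyo   40      400
filter rows where city in ['Madrid', 'Lima']:
     city  low  low_x10
0    Lima   29      290
1  Madrid   -1      -10
Reading off the sum of column 'low_x10', we get 280.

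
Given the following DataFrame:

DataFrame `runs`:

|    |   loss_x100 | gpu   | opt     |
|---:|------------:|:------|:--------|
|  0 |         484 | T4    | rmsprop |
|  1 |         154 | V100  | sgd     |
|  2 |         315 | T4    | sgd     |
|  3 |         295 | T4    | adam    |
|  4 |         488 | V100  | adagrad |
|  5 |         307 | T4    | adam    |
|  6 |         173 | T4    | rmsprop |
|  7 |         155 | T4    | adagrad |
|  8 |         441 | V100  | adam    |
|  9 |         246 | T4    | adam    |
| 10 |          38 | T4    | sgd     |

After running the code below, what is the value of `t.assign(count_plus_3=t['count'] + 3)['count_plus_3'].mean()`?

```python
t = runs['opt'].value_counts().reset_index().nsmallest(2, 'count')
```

value_counts of opt:
opt
adam       4
sgd        3
rmsprop    2
adagrad    2
Name: count, dtype: int64
reset_index():
       opt  count
0     adam      4
1      sgd      3
2  rmsprop      2
3  adagrad      2
take 2 rows with smallest count:
       opt  count
2  rmsprop      2
3  adagrad      2
add column count_plus_3 = t['count'] + 3:
       opt  count  count_plus_3
2  rmsprop      2             5
3  adagrad      2             5
Reading off the mean of column 'count_plus_3', we get 5.0.

5.0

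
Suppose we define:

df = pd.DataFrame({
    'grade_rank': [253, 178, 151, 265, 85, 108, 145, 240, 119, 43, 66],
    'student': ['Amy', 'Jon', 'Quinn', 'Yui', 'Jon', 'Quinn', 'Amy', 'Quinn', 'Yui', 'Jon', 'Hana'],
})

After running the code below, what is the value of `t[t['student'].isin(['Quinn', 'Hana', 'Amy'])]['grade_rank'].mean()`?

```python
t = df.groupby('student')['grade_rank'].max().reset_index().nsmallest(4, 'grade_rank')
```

group by student, max of grade_rank:
student
Amy      253
Hana      66
Jon      178
Quinn    240
Yui      265
Name: grade_rank, dtype: int64
reset_index():
  student  grade_rank
0     Amy         253
1    Hana          66
2     Jon         178
3   Quinn         240
4     Yui         265
take 4 rows with smallest grade_rank:
  student  grade_rank
1    Hana          66
2     Jon         178
3   Quinn         240
0     Amy         253
filter rows where student in ['Quinn', 'Hana', 'Amy']:
  student  grade_rank
1    Hana          66
3   Quinn         240
0     Amy         253
Then the mean of column 'grade_rank': 186.333333333

186.333333333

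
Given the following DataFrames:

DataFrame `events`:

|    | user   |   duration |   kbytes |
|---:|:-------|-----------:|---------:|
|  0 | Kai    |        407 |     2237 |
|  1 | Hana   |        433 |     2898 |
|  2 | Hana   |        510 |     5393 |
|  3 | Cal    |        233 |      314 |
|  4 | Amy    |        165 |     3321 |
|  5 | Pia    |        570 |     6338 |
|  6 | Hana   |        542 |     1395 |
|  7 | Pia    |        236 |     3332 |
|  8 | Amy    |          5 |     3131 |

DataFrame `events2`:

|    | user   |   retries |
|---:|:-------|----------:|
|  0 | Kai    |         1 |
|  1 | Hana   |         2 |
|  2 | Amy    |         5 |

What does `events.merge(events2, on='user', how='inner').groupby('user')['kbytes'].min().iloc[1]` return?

1395

merge on 'user' (how='inner') → 6 rows:
   user  duration  kbytes  retries
0   Kai       407    2237        1
1  Hana       433    2898        2
2  Hana       510    5393        2
3   Amy       165    3321        5
4  Hana       542    1395        2
5   Amy         5    3131        5
group by user, min of kbytes:
user
Amy     3131
Hana    1395
Kai     2237
Name: kbytes, dtype: int64
Reading off the value at position 1, we get 1395.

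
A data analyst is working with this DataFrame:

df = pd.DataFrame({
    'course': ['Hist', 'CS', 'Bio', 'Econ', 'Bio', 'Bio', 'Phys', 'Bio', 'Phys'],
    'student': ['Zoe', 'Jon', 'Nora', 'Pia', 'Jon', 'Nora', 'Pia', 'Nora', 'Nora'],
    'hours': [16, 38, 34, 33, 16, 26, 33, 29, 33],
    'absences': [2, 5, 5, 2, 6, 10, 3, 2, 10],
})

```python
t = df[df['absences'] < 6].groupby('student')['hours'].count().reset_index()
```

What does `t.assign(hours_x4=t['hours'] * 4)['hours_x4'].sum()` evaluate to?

24

filter rows where absences < 6:
  course student  hours  absences
0   Hist     Zoe     16         2
1     CS     Jon     38         5
2    Bio    Nora     34         5
3   Econ     Pia     33         2
6   Phys     Pia     33         3
7    Bio    Nora     29         2
group by student, count of hours:
student
Jon     1
Nora    2
Pia     2
Zoe     1
Name: hours, dtype: int64
reset_index():
  student  hours
0     Jon      1
1    Nora      2
2     Pia      2
3     Zoe      1
add column hours_x4 = t['hours'] * 4:
  student  hours  hours_x4
0     Jon      1         4
1    Nora      2         8
2     Pia      2         8
3     Zoe      1         4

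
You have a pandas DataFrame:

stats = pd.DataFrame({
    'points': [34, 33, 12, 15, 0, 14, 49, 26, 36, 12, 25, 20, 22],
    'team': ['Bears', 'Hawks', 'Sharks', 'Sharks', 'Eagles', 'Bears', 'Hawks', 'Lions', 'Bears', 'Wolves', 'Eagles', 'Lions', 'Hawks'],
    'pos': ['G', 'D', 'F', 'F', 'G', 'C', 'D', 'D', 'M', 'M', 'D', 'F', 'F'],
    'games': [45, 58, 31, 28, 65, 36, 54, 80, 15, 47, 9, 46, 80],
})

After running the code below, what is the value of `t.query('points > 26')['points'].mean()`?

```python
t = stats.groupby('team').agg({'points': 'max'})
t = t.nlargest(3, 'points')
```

group by team, max of points:
        points
team          
Bears       36
Eagles      25
Hawks       49
Lions       26
Sharks      15
Wolves      12
take 3 rows with largest points:
       points
team         
Hawks      49
Bears      36
Lions      26
filter rows where points > 26:
       points
team         
Hawks      49
Bears      36

42.5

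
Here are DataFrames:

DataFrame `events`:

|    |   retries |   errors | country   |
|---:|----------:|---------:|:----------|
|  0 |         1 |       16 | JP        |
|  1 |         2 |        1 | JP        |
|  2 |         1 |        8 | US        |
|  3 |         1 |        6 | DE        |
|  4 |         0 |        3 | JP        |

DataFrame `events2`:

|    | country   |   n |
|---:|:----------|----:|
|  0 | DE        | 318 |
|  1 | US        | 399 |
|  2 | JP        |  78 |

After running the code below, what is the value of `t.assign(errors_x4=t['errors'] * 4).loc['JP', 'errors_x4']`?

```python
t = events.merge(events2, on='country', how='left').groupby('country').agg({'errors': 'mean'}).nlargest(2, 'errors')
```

26.6666666667

merge on 'country' (how='left') → 5 rows:
   retries  errors country    n
0        1      16      JP   78
1        2       1      JP   78
2        1       8      US  399
3        1       6      DE  318
4        0       3      JP   78
group by country, mean of errors:
           errors
country          
DE       6.000000
JP       6.666667
US       8.000000
take 2 rows with largest errors:
           errors
country          
US       8.000000
JP       6.666667
add column errors_x4 = t['errors'] * 4:
           errors  errors_x4
country                     
US       8.000000  32.000000
JP       6.666667  26.666667
Hence 26.6666666667.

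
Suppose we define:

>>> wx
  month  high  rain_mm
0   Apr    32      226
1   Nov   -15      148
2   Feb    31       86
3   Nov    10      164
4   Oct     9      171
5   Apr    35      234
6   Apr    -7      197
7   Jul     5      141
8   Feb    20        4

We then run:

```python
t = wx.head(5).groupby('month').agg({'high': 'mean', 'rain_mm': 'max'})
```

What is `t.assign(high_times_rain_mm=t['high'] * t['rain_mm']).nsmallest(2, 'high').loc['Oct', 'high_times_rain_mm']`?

take first 5 rows:
  month  high  rain_mm
0   Apr    32      226
1   Nov   -15      148
2   Feb    31       86
3   Nov    10      164
4   Oct     9      171
group by month: mean(high), max(rain_mm):
       high  rain_mm
month               
Apr    32.0      226
Feb    31.0       86
Nov    -2.5      164
Oct     9.0      171
add column high_times_rain_mm = t['high'] * t['rain_mm']:
       high  rain_mm  high_times_rain_mm
month                                   
Apr    32.0      226              7232.0
Feb    31.0       86              2666.0
Nov    -2.5      164              -410.0
Oct     9.0      171              1539.0
take 2 rows with smallest high:
       high  rain_mm  high_times_rain_mm
month                                   
Nov    -2.5      164              -410.0
Oct     9.0      171              1539.0
Taking the value at row 'Oct', column 'high_times_rain_mm' gives 1539.0.

1539.0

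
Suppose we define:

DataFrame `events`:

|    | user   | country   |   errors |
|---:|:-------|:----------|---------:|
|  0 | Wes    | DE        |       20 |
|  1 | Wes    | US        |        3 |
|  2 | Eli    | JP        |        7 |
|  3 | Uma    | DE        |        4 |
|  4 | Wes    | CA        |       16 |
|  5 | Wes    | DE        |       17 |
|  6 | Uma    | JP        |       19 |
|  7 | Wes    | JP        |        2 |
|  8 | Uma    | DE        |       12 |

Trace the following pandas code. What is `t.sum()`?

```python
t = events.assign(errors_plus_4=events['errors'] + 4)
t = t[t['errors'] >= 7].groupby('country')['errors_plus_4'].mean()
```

add column errors_plus_4 = events['errors'] + 4:
  user country  errors  errors_plus_4
0  Wes      DE      20             24
1  Wes      US       3              7
2  Eli      JP       7             11
3  Uma      DE       4              8
4  Wes      CA      16             20
5  Wes      DE      17             21
6  Uma      JP      19             23
7  Wes      JP       2              6
8  Uma      DE      12             16
filter rows where errors >= 7:
  user country  errors  errors_plus_4
0  Wes      DE      20             24
2  Eli      JP       7             11
4  Wes      CA      16             20
5  Wes      DE      17             21
6  Uma      JP      19             23
8  Uma      DE      12             16
group by country, mean of errors_plus_4:
country
CA    20.000000
DE    20.333333
JP    17.000000
Name: errors_plus_4, dtype: float64
sum of the resulting series → 57.3333333333

57.3333333333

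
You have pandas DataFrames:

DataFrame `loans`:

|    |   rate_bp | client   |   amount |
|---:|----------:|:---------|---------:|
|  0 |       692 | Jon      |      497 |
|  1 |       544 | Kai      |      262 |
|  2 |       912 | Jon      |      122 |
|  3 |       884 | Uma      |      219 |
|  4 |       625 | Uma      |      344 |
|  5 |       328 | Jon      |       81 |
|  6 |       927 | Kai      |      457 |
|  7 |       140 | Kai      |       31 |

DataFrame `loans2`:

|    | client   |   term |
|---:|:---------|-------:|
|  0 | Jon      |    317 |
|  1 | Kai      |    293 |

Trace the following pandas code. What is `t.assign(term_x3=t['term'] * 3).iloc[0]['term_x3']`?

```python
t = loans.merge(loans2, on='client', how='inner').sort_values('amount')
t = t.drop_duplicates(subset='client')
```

merge on 'client' (how='inner') → 6 rows:
   rate_bp client  amount  term
0      692    Jon     497   317
1      544    Kai     262   293
2      912    Jon     122   317
3      328    Jon      81   317
4      927    Kai     457   293
5      140    Kai      31   293
sort by amount:
   rate_bp client  amount  term
5      140    Kai      31   293
3      328    Jon      81   317
2      912    Jon     122   317
1      544    Kai     262   293
4      927    Kai     457   293
0      692    Jon     497   317
drop duplicate client (keep=first):
   rate_bp client  amount  term
5      140    Kai      31   293
3      328    Jon      81   317
add column term_x3 = t['term'] * 3:
   rate_bp client  amount  term  term_x3
5      140    Kai      31   293      879
3      328    Jon      81   317      951

879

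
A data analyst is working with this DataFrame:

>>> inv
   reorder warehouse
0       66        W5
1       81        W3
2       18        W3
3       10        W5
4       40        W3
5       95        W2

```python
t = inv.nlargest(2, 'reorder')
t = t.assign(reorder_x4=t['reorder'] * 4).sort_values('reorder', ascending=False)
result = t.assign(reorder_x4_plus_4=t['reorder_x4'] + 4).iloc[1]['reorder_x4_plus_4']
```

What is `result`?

take 2 rows with largest reorder:
   reorder warehouse
5       95        W2
1       81        W3
add column reorder_x4 = t['reorder'] * 4:
   reorder warehouse  reorder_x4
5       95        W2         380
1       81        W3         324
sort by reorder descending:
   reorder warehouse  reorder_x4
5       95        W2         380
1       81        W3         324
add column reorder_x4_plus_4 = t['reorder_x4'] + 4:
   reorder warehouse  reorder_x4  reorder_x4_plus_4
5       95        W2         380                384
1       81        W3         324                328
Hence 328.

328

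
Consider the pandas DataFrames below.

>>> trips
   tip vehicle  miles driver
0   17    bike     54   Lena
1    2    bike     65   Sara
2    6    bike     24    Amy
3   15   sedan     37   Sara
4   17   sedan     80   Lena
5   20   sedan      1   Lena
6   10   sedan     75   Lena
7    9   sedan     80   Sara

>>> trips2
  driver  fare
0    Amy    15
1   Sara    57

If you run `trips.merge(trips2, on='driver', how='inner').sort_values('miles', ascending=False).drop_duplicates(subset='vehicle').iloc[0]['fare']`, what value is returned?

57

merge on 'driver' (how='inner') → 4 rows:
   tip vehicle  miles driver  fare
0    2    bike     65   Sara    57
1    6    bike     24    Amy    15
2   15   sedan     37   Sara    57
3    9   sedan     80   Sara    57
sort by miles descending:
   tip vehicle  miles driver  fare
3    9   sedan     80   Sara    57
0    2    bike     65   Sara    57
2   15   sedan     37   Sara    57
1    6    bike     24    Amy    15
drop duplicate vehicle (keep=first):
   tip vehicle  miles driver  fare
3    9   sedan     80   Sara    57
0    2    bike     65   Sara    57
Then the value at position 0, column 'fare': 57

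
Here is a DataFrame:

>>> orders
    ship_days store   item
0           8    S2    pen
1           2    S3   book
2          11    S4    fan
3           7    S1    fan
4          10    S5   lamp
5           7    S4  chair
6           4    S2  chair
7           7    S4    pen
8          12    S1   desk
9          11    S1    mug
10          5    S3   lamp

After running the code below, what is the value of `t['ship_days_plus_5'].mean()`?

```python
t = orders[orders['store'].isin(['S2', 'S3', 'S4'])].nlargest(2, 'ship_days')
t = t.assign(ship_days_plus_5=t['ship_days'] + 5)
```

filter rows where store in ['S2', 'S3', 'S4']:
    ship_days store   item
0           8    S2    pen
1           2    S3   book
2          11    S4    fan
5           7    S4  chair
6           4    S2  chair
7           7    S4    pen
10          5    S3   lamp
take 2 rows with largest ship_days:
   ship_days store item
2         11    S4  fan
0          8    S2  pen
add column ship_days_plus_5 = t['ship_days'] + 5:
   ship_days store item  ship_days_plus_5
2         11    S4  fan                16
0          8    S2  pen                13
mean of column 'ship_days_plus_5' → 14.5

14.5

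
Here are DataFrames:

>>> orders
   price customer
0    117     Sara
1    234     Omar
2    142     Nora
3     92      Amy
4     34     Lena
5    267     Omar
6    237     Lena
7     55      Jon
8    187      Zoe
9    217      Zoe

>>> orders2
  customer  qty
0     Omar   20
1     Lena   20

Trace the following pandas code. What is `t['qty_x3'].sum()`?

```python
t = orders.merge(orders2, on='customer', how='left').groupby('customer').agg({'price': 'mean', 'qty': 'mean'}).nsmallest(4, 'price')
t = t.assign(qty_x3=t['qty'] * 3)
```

merge on 'customer' (how='left') → 10 rows:
   price customer   qty
0    117     Sara   NaN
1    234     Omar  20.0
2    142     Nora   NaN
3     92      Amy   NaN
4     34     Lena  20.0
5    267     Omar  20.0
6    237     Lena  20.0
7     55      Jon   NaN
8    187      Zoe   NaN
9    217      Zoe   NaN
group by customer: mean(price), mean(qty):
          price   qty
customer             
Amy        92.0   NaN
Jon        55.0   NaN
Lena      135.5  20.0
Nora      142.0   NaN
Omar      250.5  20.0
Sara      117.0   NaN
Zoe       202.0   NaN
take 4 rows with smallest price:
          price   qty
customer             
Jon        55.0   NaN
Amy        92.0   NaN
Sara      117.0   NaN
Lena      135.5  20.0
add column qty_x3 = t['qty'] * 3:
          price   qty  qty_x3
customer                     
Jon        55.0   NaN     NaN
Amy        92.0   NaN     NaN
Sara      117.0   NaN     NaN
Lena      135.5  20.0    60.0
Finally, sum of column 'qty_x3' = 60.0.

60.0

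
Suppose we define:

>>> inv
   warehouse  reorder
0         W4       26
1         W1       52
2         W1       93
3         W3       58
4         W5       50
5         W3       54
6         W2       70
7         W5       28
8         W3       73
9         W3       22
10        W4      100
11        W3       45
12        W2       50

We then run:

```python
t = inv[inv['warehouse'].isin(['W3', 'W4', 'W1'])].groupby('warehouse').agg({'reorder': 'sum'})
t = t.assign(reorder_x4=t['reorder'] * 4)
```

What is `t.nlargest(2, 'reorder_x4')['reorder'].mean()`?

filter rows where warehouse in ['W3', 'W4', 'W1']:
   warehouse  reorder
0         W4       26
1         W1       52
2         W1       93
3         W3       58
5         W3       54
8         W3       73
9         W3       22
10        W4      100
11        W3       45
group by warehouse, sum of reorder:
           reorder
warehouse         
W1             145
W3             252
W4             126
add column reorder_x4 = t['reorder'] * 4:
           reorder  reorder_x4
warehouse                     
W1             145         580
W3             252        1008
W4             126         504
take 2 rows with largest reorder_x4:
           reorder  reorder_x4
warehouse                     
W3             252        1008
W1             145         580
Reading off the mean of column 'reorder', we get 198.5.

198.5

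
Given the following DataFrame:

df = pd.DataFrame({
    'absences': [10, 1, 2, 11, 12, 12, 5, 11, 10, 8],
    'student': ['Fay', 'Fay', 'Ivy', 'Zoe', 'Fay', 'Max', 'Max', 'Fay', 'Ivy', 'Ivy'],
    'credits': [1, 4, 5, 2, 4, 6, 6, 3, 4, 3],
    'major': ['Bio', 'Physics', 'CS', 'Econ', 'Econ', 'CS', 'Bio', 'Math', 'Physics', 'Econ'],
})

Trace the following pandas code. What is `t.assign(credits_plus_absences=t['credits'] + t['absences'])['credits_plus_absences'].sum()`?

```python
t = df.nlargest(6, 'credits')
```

71

take 6 rows with largest credits:
   absences student  credits    major
5        12     Max        6       CS
6         5     Max        6      Bio
2         2     Ivy        5       CS
1         1     Fay        4  Physics
4        12     Fay        4     Econ
8        10     Ivy        4  Physics
add column credits_plus_absences = t['credits'] + t['absences']:
   absences student  credits    major  credits_plus_absences
5        12     Max        6       CS                     18
6         5     Max        6      Bio                     11
2         2     Ivy        5       CS                      7
1         1     Fay        4  Physics                      5
4        12     Fay        4     Econ                     16
8        10     Ivy        4  Physics                     14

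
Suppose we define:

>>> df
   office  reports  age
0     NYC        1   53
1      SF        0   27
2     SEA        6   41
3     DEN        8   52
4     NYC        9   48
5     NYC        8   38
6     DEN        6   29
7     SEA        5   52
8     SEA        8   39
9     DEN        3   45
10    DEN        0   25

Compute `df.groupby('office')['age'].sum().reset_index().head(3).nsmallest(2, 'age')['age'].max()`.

139

group by office, sum of age:
office
DEN    151
NYC    139
SEA    132
SF      27
Name: age, dtype: int64
reset_index():
  office  age
0    DEN  151
1    NYC  139
2    SEA  132
3     SF   27
take first 3 rows:
  office  age
0    DEN  151
1    NYC  139
2    SEA  132
take 2 rows with smallest age:
  office  age
2    SEA  132
1    NYC  139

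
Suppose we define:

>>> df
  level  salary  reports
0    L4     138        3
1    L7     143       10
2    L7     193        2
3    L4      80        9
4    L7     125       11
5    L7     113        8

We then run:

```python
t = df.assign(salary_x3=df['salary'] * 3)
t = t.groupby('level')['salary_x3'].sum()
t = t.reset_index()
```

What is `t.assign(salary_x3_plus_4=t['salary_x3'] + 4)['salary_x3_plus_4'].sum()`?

add column salary_x3 = df['salary'] * 3:
  level  salary  reports  salary_x3
0    L4     138        3        414
1    L7     143       10        429
2    L7     193        2        579
3    L4      80        9        240
4    L7     125       11        375
5    L7     113        8        339
group by level, sum of salary_x3:
level
L4     654
L7    1722
Name: salary_x3, dtype: int64
reset_index():
  level  salary_x3
0    L4        654
1    L7       1722
add column salary_x3_plus_4 = t['salary_x3'] + 4:
  level  salary_x3  salary_x3_plus_4
0    L4        654               658
1    L7       1722              1726

2384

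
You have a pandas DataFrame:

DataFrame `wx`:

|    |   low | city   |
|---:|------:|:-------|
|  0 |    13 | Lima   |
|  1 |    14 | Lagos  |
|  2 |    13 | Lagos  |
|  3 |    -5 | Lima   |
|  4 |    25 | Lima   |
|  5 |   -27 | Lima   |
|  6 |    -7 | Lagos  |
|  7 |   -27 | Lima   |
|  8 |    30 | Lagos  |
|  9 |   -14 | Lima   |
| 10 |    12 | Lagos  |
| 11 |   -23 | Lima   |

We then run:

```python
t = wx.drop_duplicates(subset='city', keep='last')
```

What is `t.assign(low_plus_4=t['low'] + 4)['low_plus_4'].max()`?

drop duplicate city (keep=last):
    low   city
10   12  Lagos
11  -23   Lima
add column low_plus_4 = t['low'] + 4:
    low   city  low_plus_4
10   12  Lagos          16
11  -23   Lima         -19
So max() = 16.

16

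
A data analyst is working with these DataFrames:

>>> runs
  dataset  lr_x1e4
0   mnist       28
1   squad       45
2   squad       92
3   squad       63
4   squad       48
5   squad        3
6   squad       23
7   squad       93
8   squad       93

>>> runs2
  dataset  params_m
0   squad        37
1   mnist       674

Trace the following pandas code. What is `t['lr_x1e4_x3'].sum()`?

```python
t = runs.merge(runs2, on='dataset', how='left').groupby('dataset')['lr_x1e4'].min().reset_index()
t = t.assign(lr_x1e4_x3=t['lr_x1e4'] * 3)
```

merge on 'dataset' (how='left') → 9 rows:
  dataset  lr_x1e4  params_m
0   mnist       28       674
1   squad       45        37
2   squad       92        37
3   squad       63        37
4   squad       48        37
5   squad        3        37
6   squad       23        37
7   squad       93        37
8   squad       93        37
group by dataset, min of lr_x1e4:
dataset
mnist    28
squad     3
Name: lr_x1e4, dtype: int64
reset_index():
  dataset  lr_x1e4
0   mnist       28
1   squad        3
add column lr_x1e4_x3 = t['lr_x1e4'] * 3:
  dataset  lr_x1e4  lr_x1e4_x3
0   mnist       28          84
1   squad        3           9
Reading off the sum of column 'lr_x1e4_x3', we get 93.

93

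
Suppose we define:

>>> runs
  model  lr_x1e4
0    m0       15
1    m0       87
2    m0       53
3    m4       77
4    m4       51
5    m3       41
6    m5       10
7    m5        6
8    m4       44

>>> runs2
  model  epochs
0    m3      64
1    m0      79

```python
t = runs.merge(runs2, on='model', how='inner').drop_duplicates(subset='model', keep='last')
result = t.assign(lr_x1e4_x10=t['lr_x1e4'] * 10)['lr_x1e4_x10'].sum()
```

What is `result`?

940

merge on 'model' (how='inner') → 4 rows:
  model  lr_x1e4  epochs
0    m0       15      79
1    m0       87      79
2    m0       53      79
3    m3       41      64
drop duplicate model (keep=last):
  model  lr_x1e4  epochs
2    m0       53      79
3    m3       41      64
add column lr_x1e4_x10 = t['lr_x1e4'] * 10:
  model  lr_x1e4  epochs  lr_x1e4_x10
2    m0       53      79          530
3    m3       41      64          410
Then the sum of column 'lr_x1e4_x10': 940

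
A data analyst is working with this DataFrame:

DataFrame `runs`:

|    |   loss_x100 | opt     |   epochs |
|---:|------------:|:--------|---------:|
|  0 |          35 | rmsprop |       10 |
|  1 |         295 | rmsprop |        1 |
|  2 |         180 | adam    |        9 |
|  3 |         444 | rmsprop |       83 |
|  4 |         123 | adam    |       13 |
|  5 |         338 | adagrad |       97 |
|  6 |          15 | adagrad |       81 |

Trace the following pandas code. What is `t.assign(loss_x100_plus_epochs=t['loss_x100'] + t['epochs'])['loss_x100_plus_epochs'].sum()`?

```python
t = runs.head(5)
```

1193

take first 5 rows:
   loss_x100      opt  epochs
0         35  rmsprop      10
1        295  rmsprop       1
2        180     adam       9
3        444  rmsprop      83
4        123     adam      13
add column loss_x100_plus_epochs = t['loss_x100'] + t['epochs']:
   loss_x100      opt  epochs  loss_x100_plus_epochs
0         35  rmsprop      10                     45
1        295  rmsprop       1                    296
2        180     adam       9                    189
3        444  rmsprop      83                    527
4        123     adam      13                    136
Hence 1193.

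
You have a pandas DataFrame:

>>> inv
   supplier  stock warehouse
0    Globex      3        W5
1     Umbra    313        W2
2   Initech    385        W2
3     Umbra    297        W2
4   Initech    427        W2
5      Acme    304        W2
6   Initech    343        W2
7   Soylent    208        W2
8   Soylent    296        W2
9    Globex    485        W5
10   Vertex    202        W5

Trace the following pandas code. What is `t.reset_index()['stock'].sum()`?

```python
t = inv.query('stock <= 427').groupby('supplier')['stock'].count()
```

10

filter rows where stock <= 427:
   supplier  stock warehouse
0    Globex      3        W5
1     Umbra    313        W2
2   Initech    385        W2
3     Umbra    297        W2
4   Initech    427        W2
5      Acme    304        W2
6   Initech    343        W2
7   Soylent    208        W2
8   Soylent    296        W2
10   Vertex    202        W5
group by supplier, count of stock:
supplier
Acme       1
Globex     1
Initech    3
Soylent    2
Umbra      2
Vertex     1
Name: stock, dtype: int64
reset_index():
  supplier  stock
0     Acme      1
1   Globex      1
2  Initech      3
3  Soylent      2
4    Umbra      2
5   Vertex      1
Then the sum of column 'stock': 10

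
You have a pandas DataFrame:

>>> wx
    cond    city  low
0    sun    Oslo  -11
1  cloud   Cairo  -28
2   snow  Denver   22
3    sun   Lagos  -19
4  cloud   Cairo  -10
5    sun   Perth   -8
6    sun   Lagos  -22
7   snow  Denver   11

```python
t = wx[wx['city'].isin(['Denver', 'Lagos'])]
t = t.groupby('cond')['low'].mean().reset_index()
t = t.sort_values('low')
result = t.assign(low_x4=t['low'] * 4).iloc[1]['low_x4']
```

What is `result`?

filter rows where city in ['Denver', 'Lagos']:
   cond    city  low
2  snow  Denver   22
3   sun   Lagos  -19
6   sun   Lagos  -22
7  snow  Denver   11
group by cond, mean of low:
cond
snow    16.5
sun    -20.5
Name: low, dtype: float64
reset_index():
   cond   low
0  snow  16.5
1   sun -20.5
sort by low:
   cond   low
1   sun -20.5
0  snow  16.5
add column low_x4 = t['low'] * 4:
   cond   low  low_x4
1   sun -20.5   -82.0
0  snow  16.5    66.0
Finally, value at position 1, column 'low_x4' = 66.0.

66.0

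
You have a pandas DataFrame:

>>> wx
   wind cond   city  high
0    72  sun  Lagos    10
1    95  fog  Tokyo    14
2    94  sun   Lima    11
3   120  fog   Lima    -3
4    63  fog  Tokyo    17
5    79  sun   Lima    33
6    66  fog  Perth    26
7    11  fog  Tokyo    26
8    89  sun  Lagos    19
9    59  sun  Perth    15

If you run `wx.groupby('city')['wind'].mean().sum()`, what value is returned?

group by city, mean of wind:
city
Lagos    80.500000
Lima     97.666667
Perth    62.500000
Tokyo    56.333333
Name: wind, dtype: float64
So sum() = 297.0.

297.0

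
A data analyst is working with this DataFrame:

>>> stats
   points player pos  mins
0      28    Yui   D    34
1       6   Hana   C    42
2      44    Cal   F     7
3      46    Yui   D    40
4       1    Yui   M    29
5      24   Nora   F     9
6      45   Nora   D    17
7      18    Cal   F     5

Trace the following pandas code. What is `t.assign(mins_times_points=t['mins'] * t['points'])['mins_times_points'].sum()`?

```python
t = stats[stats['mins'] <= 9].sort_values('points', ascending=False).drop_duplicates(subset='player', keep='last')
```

filter rows where mins <= 9:
   points player pos  mins
2      44    Cal   F     7
5      24   Nora   F     9
7      18    Cal   F     5
sort by points descending:
   points player pos  mins
2      44    Cal   F     7
5      24   Nora   F     9
7      18    Cal   F     5
drop duplicate player (keep=last):
   points player pos  mins
5      24   Nora   F     9
7      18    Cal   F     5
add column mins_times_points = t['mins'] * t['points']:
   points player pos  mins  mins_times_points
5      24   Nora   F     9                216
7      18    Cal   F     5                 90
Taking the sum of column 'mins_times_points' gives 306.

306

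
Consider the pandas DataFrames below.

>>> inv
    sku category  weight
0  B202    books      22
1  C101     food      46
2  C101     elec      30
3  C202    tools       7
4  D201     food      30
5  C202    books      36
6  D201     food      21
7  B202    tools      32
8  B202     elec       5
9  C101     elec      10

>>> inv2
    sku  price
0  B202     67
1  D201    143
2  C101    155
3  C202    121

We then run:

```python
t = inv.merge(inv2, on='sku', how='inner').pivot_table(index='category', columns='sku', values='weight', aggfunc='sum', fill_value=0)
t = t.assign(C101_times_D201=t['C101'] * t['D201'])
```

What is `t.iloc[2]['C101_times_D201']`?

merge on 'sku' (how='inner') → 10 rows:
    sku category  weight  price
0  B202    books      22     67
1  C101     food      46    155
2  C101     elec      30    155
3  C202    tools       7    121
4  D201     food      30    143
5  C202    books      36    121
6  D201     food      21    143
7  B202    tools      32     67
8  B202     elec       5     67
9  C101     elec      10    155
pivot: rows=category, cols=sku, sum(weight):
sku       B202  C101  C202  D201
category                        
books       22     0    36     0
elec         5    40     0     0
food         0    46     0    51
tools       32     0     7     0
add column C101_times_D201 = t['C101'] * t['D201']:
sku       B202  C101  C202  D201  C101_times_D201
category                                         
books       22     0    36     0                0
elec         5    40     0     0                0
food         0    46     0    51             2346
tools       32     0     7     0                0

2346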